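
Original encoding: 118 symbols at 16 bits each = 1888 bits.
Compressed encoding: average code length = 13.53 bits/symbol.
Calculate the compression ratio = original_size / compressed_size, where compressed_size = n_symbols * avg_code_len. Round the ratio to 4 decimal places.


original_size = n_symbols * orig_bits = 118 * 16 = 1888 bits
compressed_size = n_symbols * avg_code_len = 118 * 13.53 = 1596.54 bits
ratio = original_size / compressed_size = 1888 / 1596.54 = 1.1826

Compression ratio = 1.1826


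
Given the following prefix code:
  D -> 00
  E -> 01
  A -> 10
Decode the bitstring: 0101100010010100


Decoding step by step:
Bits 01 -> E
Bits 01 -> E
Bits 10 -> A
Bits 00 -> D
Bits 10 -> A
Bits 01 -> E
Bits 01 -> E
Bits 00 -> D


Decoded message: EEADAEED


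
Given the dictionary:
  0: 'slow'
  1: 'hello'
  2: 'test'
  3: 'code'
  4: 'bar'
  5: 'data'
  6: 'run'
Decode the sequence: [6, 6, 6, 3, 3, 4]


Look up each index in the dictionary:
  6 -> 'run'
  6 -> 'run'
  6 -> 'run'
  3 -> 'code'
  3 -> 'code'
  4 -> 'bar'

Decoded: "run run run code code bar"


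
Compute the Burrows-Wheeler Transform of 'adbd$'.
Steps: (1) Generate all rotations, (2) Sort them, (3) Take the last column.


Rotations (sorted):
  0: $adbd -> last char: d
  1: adbd$ -> last char: $
  2: bd$ad -> last char: d
  3: d$adb -> last char: b
  4: dbd$a -> last char: a


BWT = d$dba


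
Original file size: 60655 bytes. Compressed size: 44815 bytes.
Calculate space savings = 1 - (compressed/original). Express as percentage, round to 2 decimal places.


ratio = compressed/original = 44815/60655 = 0.738851
savings = 1 - ratio = 1 - 0.738851 = 0.261149
as a percentage: 0.261149 * 100 = 26.11%

Space savings = 1 - 44815/60655 = 26.11%


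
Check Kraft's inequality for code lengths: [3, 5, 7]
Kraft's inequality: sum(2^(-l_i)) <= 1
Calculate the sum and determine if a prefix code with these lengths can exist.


Sum = 2^(-3) + 2^(-5) + 2^(-7)
    = 0.125 + 0.03125 + 0.0078125
    = 21/128 = 0.1640625
Since 0.1640625 <= 1, Kraft's inequality IS satisfied.
A prefix code with these lengths CAN exist.

Kraft sum = 0.1640625. Satisfied.


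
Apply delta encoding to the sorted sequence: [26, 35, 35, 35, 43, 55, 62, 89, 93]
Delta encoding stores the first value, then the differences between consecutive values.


First value: 26
Deltas:
  35 - 26 = 9
  35 - 35 = 0
  35 - 35 = 0
  43 - 35 = 8
  55 - 43 = 12
  62 - 55 = 7
  89 - 62 = 27
  93 - 89 = 4


Delta encoded: [26, 9, 0, 0, 8, 12, 7, 27, 4]


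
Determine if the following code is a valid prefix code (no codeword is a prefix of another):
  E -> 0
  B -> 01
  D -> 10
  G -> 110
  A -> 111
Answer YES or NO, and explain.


Checking each pair (does one codeword prefix another?):
  E='0' vs B='01': prefix -- VIOLATION

NO -- this is NOT a valid prefix code. E (0) is a prefix of B (01).


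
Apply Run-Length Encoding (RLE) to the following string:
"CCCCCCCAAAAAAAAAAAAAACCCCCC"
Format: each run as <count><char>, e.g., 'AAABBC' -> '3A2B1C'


Scanning runs left to right:
  i=0: run of 'C' x 7 -> '7C'
  i=7: run of 'A' x 14 -> '14A'
  i=21: run of 'C' x 6 -> '6C'

RLE = 7C14A6C


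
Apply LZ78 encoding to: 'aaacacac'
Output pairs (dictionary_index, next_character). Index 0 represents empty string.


LZ78 encoding steps:
Dictionary: {0: ''}
Step 1: w='' (idx 0), next='a' -> output (0, 'a'), add 'a' as idx 1
Step 2: w='a' (idx 1), next='a' -> output (1, 'a'), add 'aa' as idx 2
Step 3: w='' (idx 0), next='c' -> output (0, 'c'), add 'c' as idx 3
Step 4: w='a' (idx 1), next='c' -> output (1, 'c'), add 'ac' as idx 4
Step 5: w='ac' (idx 4), end of input -> output (4, '')


Encoded: [(0, 'a'), (1, 'a'), (0, 'c'), (1, 'c'), (4, '')]


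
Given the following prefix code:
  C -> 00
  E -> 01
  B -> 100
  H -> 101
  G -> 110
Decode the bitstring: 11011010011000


Decoding step by step:
Bits 110 -> G
Bits 110 -> G
Bits 100 -> B
Bits 110 -> G
Bits 00 -> C


Decoded message: GGBGC


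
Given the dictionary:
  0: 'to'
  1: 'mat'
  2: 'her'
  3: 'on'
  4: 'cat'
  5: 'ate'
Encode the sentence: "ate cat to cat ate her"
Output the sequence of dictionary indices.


Look up each word in the dictionary:
  'ate' -> 5
  'cat' -> 4
  'to' -> 0
  'cat' -> 4
  'ate' -> 5
  'her' -> 2

Encoded: [5, 4, 0, 4, 5, 2]


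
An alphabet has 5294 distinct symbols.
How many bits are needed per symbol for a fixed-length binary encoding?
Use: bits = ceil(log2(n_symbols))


log2(5294) = 12.3701
Bracket: 2^12 = 4096 < 5294 <= 2^13 = 8192
So ceil(log2(5294)) = 13

bits = ceil(log2(5294)) = ceil(12.3701) = 13 bits


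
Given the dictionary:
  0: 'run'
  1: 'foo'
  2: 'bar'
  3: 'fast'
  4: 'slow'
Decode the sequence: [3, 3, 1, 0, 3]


Look up each index in the dictionary:
  3 -> 'fast'
  3 -> 'fast'
  1 -> 'foo'
  0 -> 'run'
  3 -> 'fast'

Decoded: "fast fast foo run fast"


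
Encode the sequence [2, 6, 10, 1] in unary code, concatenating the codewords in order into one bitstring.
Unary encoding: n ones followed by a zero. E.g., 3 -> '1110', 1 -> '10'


Encode each number as n ones followed by a terminating 0:
  2 -> 110 (3 bits)
  6 -> 1111110 (7 bits)
  10 -> 11111111110 (11 bits)
  1 -> 10 (2 bits)
Total length = 3 + 7 + 11 + 2 = 23 bits.

Unary([2, 6, 10, 1]) = 11011111101111111111010 (23 bits)


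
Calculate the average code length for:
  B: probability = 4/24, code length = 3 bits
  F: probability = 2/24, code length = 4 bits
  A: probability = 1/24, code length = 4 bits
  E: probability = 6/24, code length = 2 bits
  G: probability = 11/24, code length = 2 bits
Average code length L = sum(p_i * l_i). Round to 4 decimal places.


Weighted contributions p_i * l_i:
  B: (4/24) * 3 = 12/24
  F: (2/24) * 4 = 8/24
  A: (1/24) * 4 = 4/24
  E: (6/24) * 2 = 12/24
  G: (11/24) * 2 = 22/24
Sum = (12 + 8 + 4 + 12 + 22)/24 = 58/24

L = 58/24 = 2.4167 bits/symbol


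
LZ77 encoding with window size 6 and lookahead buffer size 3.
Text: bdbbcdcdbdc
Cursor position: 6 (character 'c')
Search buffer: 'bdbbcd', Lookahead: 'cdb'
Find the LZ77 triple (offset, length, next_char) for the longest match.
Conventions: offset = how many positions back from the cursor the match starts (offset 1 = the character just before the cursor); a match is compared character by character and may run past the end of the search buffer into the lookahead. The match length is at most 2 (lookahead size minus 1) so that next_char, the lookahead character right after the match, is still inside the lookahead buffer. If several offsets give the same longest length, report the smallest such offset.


Try each offset into the search buffer:
  offset=1 (pos 5, char 'd'): match length 0
  offset=2 (pos 4, char 'c'): match length 2
  offset=3 (pos 3, char 'b'): match length 0
  offset=4 (pos 2, char 'b'): match length 0
  offset=5 (pos 1, char 'd'): match length 0
  offset=6 (pos 0, char 'b'): match length 0
Longest match has length 2 at offset 2.
next_char = character at position 6 + 2 = 8 -> 'b'

Best match: offset=2, length=2 (matching 'cd' starting at position 4)
LZ77 triple: (2, 2, 'b')


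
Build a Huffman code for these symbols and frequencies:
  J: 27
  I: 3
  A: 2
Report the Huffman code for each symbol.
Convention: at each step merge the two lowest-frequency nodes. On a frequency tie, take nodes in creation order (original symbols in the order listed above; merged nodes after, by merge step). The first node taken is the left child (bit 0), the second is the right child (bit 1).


Huffman tree construction:
Step 1: Merge A(2) + I(3) = 5
Step 2: Merge (A+I)(5) + J(27) = 32
Read each symbol's code off the tree from the root (left child = 0, right child = 1).

Codes:
  J: 1 (length 1)
  I: 01 (length 2)
  A: 00 (length 2)
Average code length: 37/32 = 1.1563 bits/symbol


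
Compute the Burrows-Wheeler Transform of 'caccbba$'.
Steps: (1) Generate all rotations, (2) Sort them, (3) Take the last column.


Rotations (sorted):
  0: $caccbba -> last char: a
  1: a$caccbb -> last char: b
  2: accbba$c -> last char: c
  3: ba$caccb -> last char: b
  4: bba$cacc -> last char: c
  5: caccbba$ -> last char: $
  6: cbba$cac -> last char: c
  7: ccbba$ca -> last char: a


BWT = abcbc$ca


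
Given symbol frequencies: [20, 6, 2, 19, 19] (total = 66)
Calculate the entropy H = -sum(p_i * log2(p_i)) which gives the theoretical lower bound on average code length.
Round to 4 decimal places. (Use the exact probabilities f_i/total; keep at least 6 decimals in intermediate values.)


Per-symbol terms -p_i * log2(p_i) with p_i = f_i/66:
  p = 20/66 = 0.303030: log2(p) = -1.722466, -p*log2(p) = 0.521959
  p = 6/66 = 0.090909: log2(p) = -3.459432, -p*log2(p) = 0.314494
  p = 2/66 = 0.030303: log2(p) = -5.044394, -p*log2(p) = 0.152860
  p = 19/66 = 0.287879: log2(p) = -1.796467, -p*log2(p) = 0.517165
  p = 19/66 = 0.287879: log2(p) = -1.796467, -p*log2(p) = 0.517165
H = 0.521959 + 0.314494 + 0.152860 + 0.517165 + 0.517165 = 2.023643

H = 2.0236 bits/symbol


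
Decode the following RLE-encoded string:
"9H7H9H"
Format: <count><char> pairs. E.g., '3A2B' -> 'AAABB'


Expanding each <count><char> pair:
  9H -> 'HHHHHHHHH'
  7H -> 'HHHHHHH'
  9H -> 'HHHHHHHHH'

Decoded = HHHHHHHHHHHHHHHHHHHHHHHHH


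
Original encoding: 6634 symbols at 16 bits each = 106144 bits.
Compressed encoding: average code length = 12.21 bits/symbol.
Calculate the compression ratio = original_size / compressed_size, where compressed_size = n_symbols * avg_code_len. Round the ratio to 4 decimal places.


original_size = n_symbols * orig_bits = 6634 * 16 = 106144 bits
compressed_size = n_symbols * avg_code_len = 6634 * 12.21 = 81001.14 bits
ratio = original_size / compressed_size = 106144 / 81001.14 = 1.3104

Compression ratio = 1.3104


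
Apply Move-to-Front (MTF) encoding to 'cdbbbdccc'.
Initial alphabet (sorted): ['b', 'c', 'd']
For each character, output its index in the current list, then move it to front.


MTF encoding:
'c': index 1 in ['b', 'c', 'd'] -> ['c', 'b', 'd']
'd': index 2 in ['c', 'b', 'd'] -> ['d', 'c', 'b']
'b': index 2 in ['d', 'c', 'b'] -> ['b', 'd', 'c']
'b': index 0 in ['b', 'd', 'c'] -> ['b', 'd', 'c']
'b': index 0 in ['b', 'd', 'c'] -> ['b', 'd', 'c']
'd': index 1 in ['b', 'd', 'c'] -> ['d', 'b', 'c']
'c': index 2 in ['d', 'b', 'c'] -> ['c', 'd', 'b']
'c': index 0 in ['c', 'd', 'b'] -> ['c', 'd', 'b']
'c': index 0 in ['c', 'd', 'b'] -> ['c', 'd', 'b']


Output: [1, 2, 2, 0, 0, 1, 2, 0, 0]


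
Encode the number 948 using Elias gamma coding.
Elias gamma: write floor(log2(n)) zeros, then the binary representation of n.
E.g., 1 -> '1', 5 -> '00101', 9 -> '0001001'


num_bits = floor(log2(948)) + 1 = 10
leading_zeros = num_bits - 1 = 9
binary(948) = 1110110100

Elias gamma(948) = '000000000' + '1110110100' = 0000000001110110100 (19 bits)


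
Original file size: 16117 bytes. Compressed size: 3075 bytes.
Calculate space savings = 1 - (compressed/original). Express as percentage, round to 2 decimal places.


ratio = compressed/original = 3075/16117 = 0.190792
savings = 1 - ratio = 1 - 0.190792 = 0.809208
as a percentage: 0.809208 * 100 = 80.92%

Space savings = 1 - 3075/16117 = 80.92%


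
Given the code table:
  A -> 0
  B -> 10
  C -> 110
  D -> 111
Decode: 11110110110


Decoding:
111 -> D
10 -> B
110 -> C
110 -> C


Result: DBCC


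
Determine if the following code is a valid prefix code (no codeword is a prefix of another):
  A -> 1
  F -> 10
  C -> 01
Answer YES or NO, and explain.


Checking each pair (does one codeword prefix another?):
  A='1' vs F='10': prefix -- VIOLATION

NO -- this is NOT a valid prefix code. A (1) is a prefix of F (10).


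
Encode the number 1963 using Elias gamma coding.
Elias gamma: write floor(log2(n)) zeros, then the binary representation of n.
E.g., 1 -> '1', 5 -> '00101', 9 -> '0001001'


num_bits = floor(log2(1963)) + 1 = 11
leading_zeros = num_bits - 1 = 10
binary(1963) = 11110101011

Elias gamma(1963) = '0000000000' + '11110101011' = 000000000011110101011 (21 bits)


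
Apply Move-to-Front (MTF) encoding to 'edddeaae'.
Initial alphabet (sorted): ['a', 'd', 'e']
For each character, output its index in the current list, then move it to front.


MTF encoding:
'e': index 2 in ['a', 'd', 'e'] -> ['e', 'a', 'd']
'd': index 2 in ['e', 'a', 'd'] -> ['d', 'e', 'a']
'd': index 0 in ['d', 'e', 'a'] -> ['d', 'e', 'a']
'd': index 0 in ['d', 'e', 'a'] -> ['d', 'e', 'a']
'e': index 1 in ['d', 'e', 'a'] -> ['e', 'd', 'a']
'a': index 2 in ['e', 'd', 'a'] -> ['a', 'e', 'd']
'a': index 0 in ['a', 'e', 'd'] -> ['a', 'e', 'd']
'e': index 1 in ['a', 'e', 'd'] -> ['e', 'a', 'd']


Output: [2, 2, 0, 0, 1, 2, 0, 1]


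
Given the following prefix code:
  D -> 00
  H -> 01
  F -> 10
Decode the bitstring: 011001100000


Decoding step by step:
Bits 01 -> H
Bits 10 -> F
Bits 01 -> H
Bits 10 -> F
Bits 00 -> D
Bits 00 -> D


Decoded message: HFHFDD


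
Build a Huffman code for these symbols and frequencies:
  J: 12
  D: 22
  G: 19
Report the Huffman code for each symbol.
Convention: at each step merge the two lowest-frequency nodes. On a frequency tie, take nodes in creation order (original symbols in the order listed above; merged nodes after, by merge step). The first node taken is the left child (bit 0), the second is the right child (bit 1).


Huffman tree construction:
Step 1: Merge J(12) + G(19) = 31
Step 2: Merge D(22) + (J+G)(31) = 53
Read each symbol's code off the tree from the root (left child = 0, right child = 1).

Codes:
  J: 10 (length 2)
  D: 0 (length 1)
  G: 11 (length 2)
Average code length: 84/53 = 1.5849 bits/symbol


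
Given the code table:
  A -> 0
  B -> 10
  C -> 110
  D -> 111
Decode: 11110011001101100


Decoding:
111 -> D
10 -> B
0 -> A
110 -> C
0 -> A
110 -> C
110 -> C
0 -> A


Result: DBACACCA


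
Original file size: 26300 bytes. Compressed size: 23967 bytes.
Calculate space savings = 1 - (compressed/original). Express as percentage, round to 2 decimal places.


ratio = compressed/original = 23967/26300 = 0.911293
savings = 1 - ratio = 1 - 0.911293 = 0.088707
as a percentage: 0.088707 * 100 = 8.87%

Space savings = 1 - 23967/26300 = 8.87%


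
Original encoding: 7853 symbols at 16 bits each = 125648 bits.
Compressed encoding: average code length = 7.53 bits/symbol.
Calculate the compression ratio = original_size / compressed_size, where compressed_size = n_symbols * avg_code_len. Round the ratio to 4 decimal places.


original_size = n_symbols * orig_bits = 7853 * 16 = 125648 bits
compressed_size = n_symbols * avg_code_len = 7853 * 7.53 = 59133.09 bits
ratio = original_size / compressed_size = 125648 / 59133.09 = 2.1248

Compression ratio = 2.1248


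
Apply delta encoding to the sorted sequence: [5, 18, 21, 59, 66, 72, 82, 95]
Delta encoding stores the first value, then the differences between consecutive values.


First value: 5
Deltas:
  18 - 5 = 13
  21 - 18 = 3
  59 - 21 = 38
  66 - 59 = 7
  72 - 66 = 6
  82 - 72 = 10
  95 - 82 = 13


Delta encoded: [5, 13, 3, 38, 7, 6, 10, 13]


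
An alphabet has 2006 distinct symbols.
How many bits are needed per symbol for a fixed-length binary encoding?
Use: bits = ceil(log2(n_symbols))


log2(2006) = 10.9701
Bracket: 2^10 = 1024 < 2006 <= 2^11 = 2048
So ceil(log2(2006)) = 11

bits = ceil(log2(2006)) = ceil(10.9701) = 11 bits


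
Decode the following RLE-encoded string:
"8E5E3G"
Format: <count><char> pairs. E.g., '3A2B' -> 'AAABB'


Expanding each <count><char> pair:
  8E -> 'EEEEEEEE'
  5E -> 'EEEEE'
  3G -> 'GGG'

Decoded = EEEEEEEEEEEEEGGG


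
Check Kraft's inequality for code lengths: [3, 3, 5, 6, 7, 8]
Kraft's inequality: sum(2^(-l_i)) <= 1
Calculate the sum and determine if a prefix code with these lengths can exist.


Sum = 2^(-3) + 2^(-3) + 2^(-5) + 2^(-6) + 2^(-7) + 2^(-8)
    = 0.125 + 0.125 + 0.03125 + 0.015625 + 0.0078125 + 0.00390625
    = 79/256 = 0.30859375
Since 0.30859375 <= 1, Kraft's inequality IS satisfied.
A prefix code with these lengths CAN exist.

Kraft sum = 0.30859375. Satisfied.


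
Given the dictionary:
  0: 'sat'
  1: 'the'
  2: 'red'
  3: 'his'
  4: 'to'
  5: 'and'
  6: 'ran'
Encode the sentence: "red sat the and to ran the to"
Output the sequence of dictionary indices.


Look up each word in the dictionary:
  'red' -> 2
  'sat' -> 0
  'the' -> 1
  'and' -> 5
  'to' -> 4
  'ran' -> 6
  'the' -> 1
  'to' -> 4

Encoded: [2, 0, 1, 5, 4, 6, 1, 4]


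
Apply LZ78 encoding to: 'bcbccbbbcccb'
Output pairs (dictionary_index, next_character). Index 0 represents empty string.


LZ78 encoding steps:
Dictionary: {0: ''}
Step 1: w='' (idx 0), next='b' -> output (0, 'b'), add 'b' as idx 1
Step 2: w='' (idx 0), next='c' -> output (0, 'c'), add 'c' as idx 2
Step 3: w='b' (idx 1), next='c' -> output (1, 'c'), add 'bc' as idx 3
Step 4: w='c' (idx 2), next='b' -> output (2, 'b'), add 'cb' as idx 4
Step 5: w='b' (idx 1), next='b' -> output (1, 'b'), add 'bb' as idx 5
Step 6: w='c' (idx 2), next='c' -> output (2, 'c'), add 'cc' as idx 6
Step 7: w='cb' (idx 4), end of input -> output (4, '')


Encoded: [(0, 'b'), (0, 'c'), (1, 'c'), (2, 'b'), (1, 'b'), (2, 'c'), (4, '')]


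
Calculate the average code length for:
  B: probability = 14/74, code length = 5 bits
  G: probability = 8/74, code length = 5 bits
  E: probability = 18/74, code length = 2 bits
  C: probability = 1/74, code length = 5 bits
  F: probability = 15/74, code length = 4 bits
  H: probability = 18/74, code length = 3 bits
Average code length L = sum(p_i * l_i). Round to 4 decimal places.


Weighted contributions p_i * l_i:
  B: (14/74) * 5 = 70/74
  G: (8/74) * 5 = 40/74
  E: (18/74) * 2 = 36/74
  C: (1/74) * 5 = 5/74
  F: (15/74) * 4 = 60/74
  H: (18/74) * 3 = 54/74
Sum = (70 + 40 + 36 + 5 + 60 + 54)/74 = 265/74

L = 265/74 = 3.5811 bits/symbol


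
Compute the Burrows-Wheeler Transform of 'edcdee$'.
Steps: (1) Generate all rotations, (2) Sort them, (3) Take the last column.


Rotations (sorted):
  0: $edcdee -> last char: e
  1: cdee$ed -> last char: d
  2: dcdee$e -> last char: e
  3: dee$edc -> last char: c
  4: e$edcde -> last char: e
  5: edcdee$ -> last char: $
  6: ee$edcd -> last char: d


BWT = edece$d


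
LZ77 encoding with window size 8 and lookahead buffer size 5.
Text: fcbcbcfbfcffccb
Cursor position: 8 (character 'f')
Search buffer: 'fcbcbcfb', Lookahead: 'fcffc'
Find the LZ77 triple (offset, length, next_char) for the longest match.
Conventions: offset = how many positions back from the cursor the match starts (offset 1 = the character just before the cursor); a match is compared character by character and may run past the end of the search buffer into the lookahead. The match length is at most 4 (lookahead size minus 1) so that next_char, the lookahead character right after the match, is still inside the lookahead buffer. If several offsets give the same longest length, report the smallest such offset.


Try each offset into the search buffer:
  offset=1 (pos 7, char 'b'): match length 0
  offset=2 (pos 6, char 'f'): match length 1
  offset=3 (pos 5, char 'c'): match length 0
  offset=4 (pos 4, char 'b'): match length 0
  offset=5 (pos 3, char 'c'): match length 0
  offset=6 (pos 2, char 'b'): match length 0
  offset=7 (pos 1, char 'c'): match length 0
  offset=8 (pos 0, char 'f'): match length 2
Longest match has length 2 at offset 8.
next_char = character at position 8 + 2 = 10 -> 'f'

Best match: offset=8, length=2 (matching 'fc' starting at position 0)
LZ77 triple: (8, 2, 'f')


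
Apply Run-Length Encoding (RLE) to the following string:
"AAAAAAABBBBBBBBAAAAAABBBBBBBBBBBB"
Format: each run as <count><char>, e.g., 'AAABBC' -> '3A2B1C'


Scanning runs left to right:
  i=0: run of 'A' x 7 -> '7A'
  i=7: run of 'B' x 8 -> '8B'
  i=15: run of 'A' x 6 -> '6A'
  i=21: run of 'B' x 12 -> '12B'

RLE = 7A8B6A12B


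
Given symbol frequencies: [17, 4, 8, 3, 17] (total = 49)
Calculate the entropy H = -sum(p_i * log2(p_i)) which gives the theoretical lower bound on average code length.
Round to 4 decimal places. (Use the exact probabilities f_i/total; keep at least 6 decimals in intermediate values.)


Per-symbol terms -p_i * log2(p_i) with p_i = f_i/49:
  p = 17/49 = 0.346939: log2(p) = -1.527247, -p*log2(p) = 0.529861
  p = 4/49 = 0.081633: log2(p) = -3.614710, -p*log2(p) = 0.295078
  p = 8/49 = 0.163265: log2(p) = -2.614710, -p*log2(p) = 0.426891
  p = 3/49 = 0.061224: log2(p) = -4.029747, -p*log2(p) = 0.246719
  p = 17/49 = 0.346939: log2(p) = -1.527247, -p*log2(p) = 0.529861
H = 0.529861 + 0.295078 + 0.426891 + 0.246719 + 0.529861 = 2.028410

H = 2.0284 bits/symbol


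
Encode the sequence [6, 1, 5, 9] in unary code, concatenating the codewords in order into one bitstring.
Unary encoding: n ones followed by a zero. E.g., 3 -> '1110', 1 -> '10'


Encode each number as n ones followed by a terminating 0:
  6 -> 1111110 (7 bits)
  1 -> 10 (2 bits)
  5 -> 111110 (6 bits)
  9 -> 1111111110 (10 bits)
Total length = 7 + 2 + 6 + 10 = 25 bits.

Unary([6, 1, 5, 9]) = 1111110101111101111111110 (25 bits)


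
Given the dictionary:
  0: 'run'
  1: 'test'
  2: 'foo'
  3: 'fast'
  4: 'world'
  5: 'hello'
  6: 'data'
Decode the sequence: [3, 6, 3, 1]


Look up each index in the dictionary:
  3 -> 'fast'
  6 -> 'data'
  3 -> 'fast'
  1 -> 'test'

Decoded: "fast data fast test"


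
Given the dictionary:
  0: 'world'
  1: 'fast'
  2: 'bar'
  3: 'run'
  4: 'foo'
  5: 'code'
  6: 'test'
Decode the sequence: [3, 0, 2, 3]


Look up each index in the dictionary:
  3 -> 'run'
  0 -> 'world'
  2 -> 'bar'
  3 -> 'run'

Decoded: "run world bar run"


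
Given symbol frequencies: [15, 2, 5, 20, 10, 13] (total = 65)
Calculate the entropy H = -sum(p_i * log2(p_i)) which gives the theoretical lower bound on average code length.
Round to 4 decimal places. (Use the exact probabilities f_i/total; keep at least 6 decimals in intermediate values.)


Per-symbol terms -p_i * log2(p_i) with p_i = f_i/65:
  p = 15/65 = 0.230769: log2(p) = -2.115477, -p*log2(p) = 0.488187
  p = 2/65 = 0.030769: log2(p) = -5.022368, -p*log2(p) = 0.154534
  p = 5/65 = 0.076923: log2(p) = -3.700440, -p*log2(p) = 0.284649
  p = 20/65 = 0.307692: log2(p) = -1.700440, -p*log2(p) = 0.523212
  p = 10/65 = 0.153846: log2(p) = -2.700440, -p*log2(p) = 0.415452
  p = 13/65 = 0.200000: log2(p) = -2.321928, -p*log2(p) = 0.464386
H = 0.488187 + 0.154534 + 0.284649 + 0.523212 + 0.415452 + 0.464386 = 2.330420

H = 2.3304 bits/symbol


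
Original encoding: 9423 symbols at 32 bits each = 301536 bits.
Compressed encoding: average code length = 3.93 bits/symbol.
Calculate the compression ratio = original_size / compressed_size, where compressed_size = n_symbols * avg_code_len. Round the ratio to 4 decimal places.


original_size = n_symbols * orig_bits = 9423 * 32 = 301536 bits
compressed_size = n_symbols * avg_code_len = 9423 * 3.93 = 37032.39 bits
ratio = original_size / compressed_size = 301536 / 37032.39 = 8.1425

Compression ratio = 8.1425


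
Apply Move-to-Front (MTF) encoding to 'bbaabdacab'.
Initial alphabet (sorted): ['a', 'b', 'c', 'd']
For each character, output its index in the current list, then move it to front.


MTF encoding:
'b': index 1 in ['a', 'b', 'c', 'd'] -> ['b', 'a', 'c', 'd']
'b': index 0 in ['b', 'a', 'c', 'd'] -> ['b', 'a', 'c', 'd']
'a': index 1 in ['b', 'a', 'c', 'd'] -> ['a', 'b', 'c', 'd']
'a': index 0 in ['a', 'b', 'c', 'd'] -> ['a', 'b', 'c', 'd']
'b': index 1 in ['a', 'b', 'c', 'd'] -> ['b', 'a', 'c', 'd']
'd': index 3 in ['b', 'a', 'c', 'd'] -> ['d', 'b', 'a', 'c']
'a': index 2 in ['d', 'b', 'a', 'c'] -> ['a', 'd', 'b', 'c']
'c': index 3 in ['a', 'd', 'b', 'c'] -> ['c', 'a', 'd', 'b']
'a': index 1 in ['c', 'a', 'd', 'b'] -> ['a', 'c', 'd', 'b']
'b': index 3 in ['a', 'c', 'd', 'b'] -> ['b', 'a', 'c', 'd']


Output: [1, 0, 1, 0, 1, 3, 2, 3, 1, 3]


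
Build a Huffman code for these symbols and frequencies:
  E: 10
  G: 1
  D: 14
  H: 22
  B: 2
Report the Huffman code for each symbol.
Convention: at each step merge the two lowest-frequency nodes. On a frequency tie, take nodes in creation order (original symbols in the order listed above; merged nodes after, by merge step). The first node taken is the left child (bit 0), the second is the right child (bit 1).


Huffman tree construction:
Step 1: Merge G(1) + B(2) = 3
Step 2: Merge (G+B)(3) + E(10) = 13
Step 3: Merge ((G+B)+E)(13) + D(14) = 27
Step 4: Merge H(22) + (((G+B)+E)+D)(27) = 49
Read each symbol's code off the tree from the root (left child = 0, right child = 1).

Codes:
  E: 101 (length 3)
  G: 1000 (length 4)
  D: 11 (length 2)
  H: 0 (length 1)
  B: 1001 (length 4)
Average code length: 92/49 = 1.8776 bits/symbol


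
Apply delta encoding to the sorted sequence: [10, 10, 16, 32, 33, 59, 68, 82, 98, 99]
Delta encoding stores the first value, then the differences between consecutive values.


First value: 10
Deltas:
  10 - 10 = 0
  16 - 10 = 6
  32 - 16 = 16
  33 - 32 = 1
  59 - 33 = 26
  68 - 59 = 9
  82 - 68 = 14
  98 - 82 = 16
  99 - 98 = 1


Delta encoded: [10, 0, 6, 16, 1, 26, 9, 14, 16, 1]


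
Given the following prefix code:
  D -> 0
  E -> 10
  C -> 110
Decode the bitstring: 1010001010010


Decoding step by step:
Bits 10 -> E
Bits 10 -> E
Bits 0 -> D
Bits 0 -> D
Bits 10 -> E
Bits 10 -> E
Bits 0 -> D
Bits 10 -> E


Decoded message: EEDDEEDE


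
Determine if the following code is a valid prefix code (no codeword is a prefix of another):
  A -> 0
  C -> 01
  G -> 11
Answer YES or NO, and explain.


Checking each pair (does one codeword prefix another?):
  A='0' vs C='01': prefix -- VIOLATION

NO -- this is NOT a valid prefix code. A (0) is a prefix of C (01).


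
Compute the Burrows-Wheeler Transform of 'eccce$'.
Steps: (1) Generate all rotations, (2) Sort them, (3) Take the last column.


Rotations (sorted):
  0: $eccce -> last char: e
  1: ccce$e -> last char: e
  2: cce$ec -> last char: c
  3: ce$ecc -> last char: c
  4: e$eccc -> last char: c
  5: eccce$ -> last char: $


BWT = eeccc$


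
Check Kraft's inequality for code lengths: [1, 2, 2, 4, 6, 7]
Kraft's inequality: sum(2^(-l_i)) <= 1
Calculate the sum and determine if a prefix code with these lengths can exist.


Sum = 2^(-1) + 2^(-2) + 2^(-2) + 2^(-4) + 2^(-6) + 2^(-7)
    = 0.5 + 0.25 + 0.25 + 0.0625 + 0.015625 + 0.0078125
    = 139/128 = 1.0859375
Since 1.0859375 > 1, Kraft's inequality is NOT satisfied.
A prefix code with these lengths CANNOT exist.

Kraft sum = 1.0859375. Not satisfied.


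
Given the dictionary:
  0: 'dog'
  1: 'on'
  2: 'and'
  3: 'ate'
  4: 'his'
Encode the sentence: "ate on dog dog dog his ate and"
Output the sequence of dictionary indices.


Look up each word in the dictionary:
  'ate' -> 3
  'on' -> 1
  'dog' -> 0
  'dog' -> 0
  'dog' -> 0
  'his' -> 4
  'ate' -> 3
  'and' -> 2

Encoded: [3, 1, 0, 0, 0, 4, 3, 2]


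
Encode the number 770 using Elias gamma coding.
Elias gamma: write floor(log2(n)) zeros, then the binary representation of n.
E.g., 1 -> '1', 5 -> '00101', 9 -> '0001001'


num_bits = floor(log2(770)) + 1 = 10
leading_zeros = num_bits - 1 = 9
binary(770) = 1100000010

Elias gamma(770) = '000000000' + '1100000010' = 0000000001100000010 (19 bits)


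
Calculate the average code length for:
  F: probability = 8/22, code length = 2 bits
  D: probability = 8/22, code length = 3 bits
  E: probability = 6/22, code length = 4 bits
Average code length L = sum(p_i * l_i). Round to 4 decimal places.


Weighted contributions p_i * l_i:
  F: (8/22) * 2 = 16/22
  D: (8/22) * 3 = 24/22
  E: (6/22) * 4 = 24/22
Sum = (16 + 24 + 24)/22 = 64/22

L = 64/22 = 2.9091 bits/symbol


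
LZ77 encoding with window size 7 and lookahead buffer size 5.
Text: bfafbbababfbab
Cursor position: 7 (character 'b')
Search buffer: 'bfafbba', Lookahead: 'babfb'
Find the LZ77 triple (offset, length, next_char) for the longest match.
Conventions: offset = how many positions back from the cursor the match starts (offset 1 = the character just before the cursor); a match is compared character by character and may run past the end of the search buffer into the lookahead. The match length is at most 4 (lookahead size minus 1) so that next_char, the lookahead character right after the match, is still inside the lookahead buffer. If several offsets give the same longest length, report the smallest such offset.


Try each offset into the search buffer:
  offset=1 (pos 6, char 'a'): match length 0
  offset=2 (pos 5, char 'b'): match length 3
  offset=3 (pos 4, char 'b'): match length 1
  offset=4 (pos 3, char 'f'): match length 0
  offset=5 (pos 2, char 'a'): match length 0
  offset=6 (pos 1, char 'f'): match length 0
  offset=7 (pos 0, char 'b'): match length 1
Longest match has length 3 at offset 2.
next_char = character at position 7 + 3 = 10 -> 'f'

Best match: offset=2, length=3 (matching 'bab' starting at position 5)
LZ77 triple: (2, 3, 'f')


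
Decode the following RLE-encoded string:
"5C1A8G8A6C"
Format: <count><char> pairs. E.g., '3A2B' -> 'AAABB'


Expanding each <count><char> pair:
  5C -> 'CCCCC'
  1A -> 'A'
  8G -> 'GGGGGGGG'
  8A -> 'AAAAAAAA'
  6C -> 'CCCCCC'

Decoded = CCCCCAGGGGGGGGAAAAAAAACCCCCC


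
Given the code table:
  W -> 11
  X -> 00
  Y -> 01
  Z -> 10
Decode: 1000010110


Decoding:
10 -> Z
00 -> X
01 -> Y
01 -> Y
10 -> Z


Result: ZXYYZ


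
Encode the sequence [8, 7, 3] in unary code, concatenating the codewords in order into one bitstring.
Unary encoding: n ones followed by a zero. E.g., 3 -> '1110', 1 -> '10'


Encode each number as n ones followed by a terminating 0:
  8 -> 111111110 (9 bits)
  7 -> 11111110 (8 bits)
  3 -> 1110 (4 bits)
Total length = 9 + 8 + 4 = 21 bits.

Unary([8, 7, 3]) = 111111110111111101110 (21 bits)


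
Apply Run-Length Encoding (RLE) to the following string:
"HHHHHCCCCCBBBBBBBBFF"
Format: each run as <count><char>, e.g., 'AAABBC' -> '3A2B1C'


Scanning runs left to right:
  i=0: run of 'H' x 5 -> '5H'
  i=5: run of 'C' x 5 -> '5C'
  i=10: run of 'B' x 8 -> '8B'
  i=18: run of 'F' x 2 -> '2F'

RLE = 5H5C8B2F


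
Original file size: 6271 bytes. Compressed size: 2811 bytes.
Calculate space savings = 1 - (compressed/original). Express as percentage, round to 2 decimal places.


ratio = compressed/original = 2811/6271 = 0.448254
savings = 1 - ratio = 1 - 0.448254 = 0.551746
as a percentage: 0.551746 * 100 = 55.17%

Space savings = 1 - 2811/6271 = 55.17%


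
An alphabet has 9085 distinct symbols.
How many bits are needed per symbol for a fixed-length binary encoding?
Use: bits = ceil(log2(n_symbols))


log2(9085) = 13.1493
Bracket: 2^13 = 8192 < 9085 <= 2^14 = 16384
So ceil(log2(9085)) = 14

bits = ceil(log2(9085)) = ceil(13.1493) = 14 bits


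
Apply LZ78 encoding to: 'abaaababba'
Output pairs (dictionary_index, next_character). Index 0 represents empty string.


LZ78 encoding steps:
Dictionary: {0: ''}
Step 1: w='' (idx 0), next='a' -> output (0, 'a'), add 'a' as idx 1
Step 2: w='' (idx 0), next='b' -> output (0, 'b'), add 'b' as idx 2
Step 3: w='a' (idx 1), next='a' -> output (1, 'a'), add 'aa' as idx 3
Step 4: w='a' (idx 1), next='b' -> output (1, 'b'), add 'ab' as idx 4
Step 5: w='ab' (idx 4), next='b' -> output (4, 'b'), add 'abb' as idx 5
Step 6: w='a' (idx 1), end of input -> output (1, '')


Encoded: [(0, 'a'), (0, 'b'), (1, 'a'), (1, 'b'), (4, 'b'), (1, '')]


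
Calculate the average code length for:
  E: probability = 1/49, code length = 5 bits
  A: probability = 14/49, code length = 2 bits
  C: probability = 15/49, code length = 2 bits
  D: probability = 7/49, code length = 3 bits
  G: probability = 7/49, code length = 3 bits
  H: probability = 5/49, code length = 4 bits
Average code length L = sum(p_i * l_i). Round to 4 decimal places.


Weighted contributions p_i * l_i:
  E: (1/49) * 5 = 5/49
  A: (14/49) * 2 = 28/49
  C: (15/49) * 2 = 30/49
  D: (7/49) * 3 = 21/49
  G: (7/49) * 3 = 21/49
  H: (5/49) * 4 = 20/49
Sum = (5 + 28 + 30 + 21 + 21 + 20)/49 = 125/49

L = 125/49 = 2.5510 bits/symbol


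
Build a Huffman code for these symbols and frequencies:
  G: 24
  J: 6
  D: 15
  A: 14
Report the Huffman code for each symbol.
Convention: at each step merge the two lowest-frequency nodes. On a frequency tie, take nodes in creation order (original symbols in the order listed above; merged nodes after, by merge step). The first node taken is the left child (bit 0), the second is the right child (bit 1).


Huffman tree construction:
Step 1: Merge J(6) + A(14) = 20
Step 2: Merge D(15) + (J+A)(20) = 35
Step 3: Merge G(24) + (D+(J+A))(35) = 59
Read each symbol's code off the tree from the root (left child = 0, right child = 1).

Codes:
  G: 0 (length 1)
  J: 110 (length 3)
  D: 10 (length 2)
  A: 111 (length 3)
Average code length: 114/59 = 1.9322 bits/symbol


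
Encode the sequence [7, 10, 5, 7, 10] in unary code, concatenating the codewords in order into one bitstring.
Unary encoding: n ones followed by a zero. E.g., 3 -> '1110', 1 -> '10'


Encode each number as n ones followed by a terminating 0:
  7 -> 11111110 (8 bits)
  10 -> 11111111110 (11 bits)
  5 -> 111110 (6 bits)
  7 -> 11111110 (8 bits)
  10 -> 11111111110 (11 bits)
Total length = 8 + 11 + 6 + 8 + 11 = 44 bits.

Unary([7, 10, 5, 7, 10]) = 11111110111111111101111101111111011111111110 (44 bits)


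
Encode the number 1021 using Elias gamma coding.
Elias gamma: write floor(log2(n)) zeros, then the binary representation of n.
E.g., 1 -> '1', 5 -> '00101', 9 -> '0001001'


num_bits = floor(log2(1021)) + 1 = 10
leading_zeros = num_bits - 1 = 9
binary(1021) = 1111111101

Elias gamma(1021) = '000000000' + '1111111101' = 0000000001111111101 (19 bits)


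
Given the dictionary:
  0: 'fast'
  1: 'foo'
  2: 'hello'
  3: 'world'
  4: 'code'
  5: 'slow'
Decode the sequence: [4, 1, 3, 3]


Look up each index in the dictionary:
  4 -> 'code'
  1 -> 'foo'
  3 -> 'world'
  3 -> 'world'

Decoded: "code foo world world"


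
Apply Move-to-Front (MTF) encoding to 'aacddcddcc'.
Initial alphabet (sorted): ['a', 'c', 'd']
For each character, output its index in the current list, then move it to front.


MTF encoding:
'a': index 0 in ['a', 'c', 'd'] -> ['a', 'c', 'd']
'a': index 0 in ['a', 'c', 'd'] -> ['a', 'c', 'd']
'c': index 1 in ['a', 'c', 'd'] -> ['c', 'a', 'd']
'd': index 2 in ['c', 'a', 'd'] -> ['d', 'c', 'a']
'd': index 0 in ['d', 'c', 'a'] -> ['d', 'c', 'a']
'c': index 1 in ['d', 'c', 'a'] -> ['c', 'd', 'a']
'd': index 1 in ['c', 'd', 'a'] -> ['d', 'c', 'a']
'd': index 0 in ['d', 'c', 'a'] -> ['d', 'c', 'a']
'c': index 1 in ['d', 'c', 'a'] -> ['c', 'd', 'a']
'c': index 0 in ['c', 'd', 'a'] -> ['c', 'd', 'a']


Output: [0, 0, 1, 2, 0, 1, 1, 0, 1, 0]


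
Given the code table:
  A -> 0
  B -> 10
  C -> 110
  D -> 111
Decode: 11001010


Decoding:
110 -> C
0 -> A
10 -> B
10 -> B


Result: CABB


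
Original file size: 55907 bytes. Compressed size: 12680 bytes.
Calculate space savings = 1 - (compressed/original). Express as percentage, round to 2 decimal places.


ratio = compressed/original = 12680/55907 = 0.226805
savings = 1 - ratio = 1 - 0.226805 = 0.773195
as a percentage: 0.773195 * 100 = 77.32%

Space savings = 1 - 12680/55907 = 77.32%


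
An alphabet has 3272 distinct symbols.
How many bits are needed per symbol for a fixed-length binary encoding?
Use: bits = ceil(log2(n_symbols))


log2(3272) = 11.676
Bracket: 2^11 = 2048 < 3272 <= 2^12 = 4096
So ceil(log2(3272)) = 12

bits = ceil(log2(3272)) = ceil(11.676) = 12 bits


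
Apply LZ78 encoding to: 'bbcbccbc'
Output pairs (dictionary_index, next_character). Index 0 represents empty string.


LZ78 encoding steps:
Dictionary: {0: ''}
Step 1: w='' (idx 0), next='b' -> output (0, 'b'), add 'b' as idx 1
Step 2: w='b' (idx 1), next='c' -> output (1, 'c'), add 'bc' as idx 2
Step 3: w='bc' (idx 2), next='c' -> output (2, 'c'), add 'bcc' as idx 3
Step 4: w='bc' (idx 2), end of input -> output (2, '')


Encoded: [(0, 'b'), (1, 'c'), (2, 'c'), (2, '')]


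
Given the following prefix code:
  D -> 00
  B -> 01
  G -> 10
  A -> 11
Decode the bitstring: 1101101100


Decoding step by step:
Bits 11 -> A
Bits 01 -> B
Bits 10 -> G
Bits 11 -> A
Bits 00 -> D


Decoded message: ABGAD


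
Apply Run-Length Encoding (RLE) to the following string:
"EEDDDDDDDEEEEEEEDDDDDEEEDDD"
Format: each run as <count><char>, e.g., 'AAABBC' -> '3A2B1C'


Scanning runs left to right:
  i=0: run of 'E' x 2 -> '2E'
  i=2: run of 'D' x 7 -> '7D'
  i=9: run of 'E' x 7 -> '7E'
  i=16: run of 'D' x 5 -> '5D'
  i=21: run of 'E' x 3 -> '3E'
  i=24: run of 'D' x 3 -> '3D'

RLE = 2E7D7E5D3E3D


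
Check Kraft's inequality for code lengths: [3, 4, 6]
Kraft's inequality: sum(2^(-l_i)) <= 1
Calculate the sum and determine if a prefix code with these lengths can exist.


Sum = 2^(-3) + 2^(-4) + 2^(-6)
    = 0.125 + 0.0625 + 0.015625
    = 13/64 = 0.203125
Since 0.203125 <= 1, Kraft's inequality IS satisfied.
A prefix code with these lengths CAN exist.

Kraft sum = 0.203125. Satisfied.


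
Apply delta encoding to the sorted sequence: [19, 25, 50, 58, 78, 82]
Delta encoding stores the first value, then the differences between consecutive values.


First value: 19
Deltas:
  25 - 19 = 6
  50 - 25 = 25
  58 - 50 = 8
  78 - 58 = 20
  82 - 78 = 4


Delta encoded: [19, 6, 25, 8, 20, 4]


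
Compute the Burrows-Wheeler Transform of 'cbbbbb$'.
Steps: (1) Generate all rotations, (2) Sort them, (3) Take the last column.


Rotations (sorted):
  0: $cbbbbb -> last char: b
  1: b$cbbbb -> last char: b
  2: bb$cbbb -> last char: b
  3: bbb$cbb -> last char: b
  4: bbbb$cb -> last char: b
  5: bbbbb$c -> last char: c
  6: cbbbbb$ -> last char: $


BWT = bbbbbc$


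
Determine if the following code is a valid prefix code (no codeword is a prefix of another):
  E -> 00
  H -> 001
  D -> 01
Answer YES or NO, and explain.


Checking each pair (does one codeword prefix another?):
  E='00' vs H='001': prefix -- VIOLATION

NO -- this is NOT a valid prefix code. E (00) is a prefix of H (001).


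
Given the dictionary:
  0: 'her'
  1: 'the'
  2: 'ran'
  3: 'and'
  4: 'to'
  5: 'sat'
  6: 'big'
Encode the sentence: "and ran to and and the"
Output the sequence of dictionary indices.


Look up each word in the dictionary:
  'and' -> 3
  'ran' -> 2
  'to' -> 4
  'and' -> 3
  'and' -> 3
  'the' -> 1

Encoded: [3, 2, 4, 3, 3, 1]


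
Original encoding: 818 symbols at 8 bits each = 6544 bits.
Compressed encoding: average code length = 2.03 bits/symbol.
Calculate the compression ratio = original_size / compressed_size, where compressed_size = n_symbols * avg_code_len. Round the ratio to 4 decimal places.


original_size = n_symbols * orig_bits = 818 * 8 = 6544 bits
compressed_size = n_symbols * avg_code_len = 818 * 2.03 = 1660.54 bits
ratio = original_size / compressed_size = 6544 / 1660.54 = 3.9409

Compression ratio = 3.9409


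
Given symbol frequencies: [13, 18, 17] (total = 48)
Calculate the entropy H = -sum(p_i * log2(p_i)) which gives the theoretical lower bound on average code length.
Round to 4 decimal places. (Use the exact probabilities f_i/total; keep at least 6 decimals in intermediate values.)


Per-symbol terms -p_i * log2(p_i) with p_i = f_i/48:
  p = 13/48 = 0.270833: log2(p) = -1.884523, -p*log2(p) = 0.510392
  p = 18/48 = 0.375000: log2(p) = -1.415037, -p*log2(p) = 0.530639
  p = 17/48 = 0.354167: log2(p) = -1.497500, -p*log2(p) = 0.530364
H = 0.510392 + 0.530639 + 0.530364 = 1.571395

H = 1.5714 bits/symbol


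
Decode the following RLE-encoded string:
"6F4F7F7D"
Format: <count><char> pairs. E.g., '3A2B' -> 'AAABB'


Expanding each <count><char> pair:
  6F -> 'FFFFFF'
  4F -> 'FFFF'
  7F -> 'FFFFFFF'
  7D -> 'DDDDDDD'

Decoded = FFFFFFFFFFFFFFFFFDDDDDDD


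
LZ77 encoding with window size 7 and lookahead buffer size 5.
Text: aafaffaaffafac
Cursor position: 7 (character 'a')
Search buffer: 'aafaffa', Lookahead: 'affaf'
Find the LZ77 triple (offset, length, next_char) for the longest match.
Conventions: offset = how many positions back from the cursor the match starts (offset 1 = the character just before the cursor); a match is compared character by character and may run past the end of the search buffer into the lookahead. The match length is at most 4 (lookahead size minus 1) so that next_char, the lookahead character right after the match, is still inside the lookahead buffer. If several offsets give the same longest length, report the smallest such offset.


Try each offset into the search buffer:
  offset=1 (pos 6, char 'a'): match length 1
  offset=2 (pos 5, char 'f'): match length 0
  offset=3 (pos 4, char 'f'): match length 0
  offset=4 (pos 3, char 'a'): match length 4
  offset=5 (pos 2, char 'f'): match length 0
  offset=6 (pos 1, char 'a'): match length 2
  offset=7 (pos 0, char 'a'): match length 1
Longest match has length 4 at offset 4.
next_char = character at position 7 + 4 = 11 -> 'f'

Best match: offset=4, length=4 (matching 'affa' starting at position 3)
LZ77 triple: (4, 4, 'f')
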